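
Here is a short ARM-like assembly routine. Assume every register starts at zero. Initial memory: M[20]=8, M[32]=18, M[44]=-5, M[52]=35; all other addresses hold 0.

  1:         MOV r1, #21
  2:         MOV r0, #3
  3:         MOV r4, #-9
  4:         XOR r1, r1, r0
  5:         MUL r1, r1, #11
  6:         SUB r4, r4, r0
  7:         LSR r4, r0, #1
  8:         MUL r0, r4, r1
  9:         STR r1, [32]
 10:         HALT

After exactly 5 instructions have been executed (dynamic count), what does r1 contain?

242

MOV r1, #21 → r1=21
MOV r0, #3 → r0=3
MOV r4, #-9 → r4=-9
XOR r1, r1, r0 → r1=21^3=22
MUL r1, r1, #11 → r1=22*11=242
After step 5: r1 = 242.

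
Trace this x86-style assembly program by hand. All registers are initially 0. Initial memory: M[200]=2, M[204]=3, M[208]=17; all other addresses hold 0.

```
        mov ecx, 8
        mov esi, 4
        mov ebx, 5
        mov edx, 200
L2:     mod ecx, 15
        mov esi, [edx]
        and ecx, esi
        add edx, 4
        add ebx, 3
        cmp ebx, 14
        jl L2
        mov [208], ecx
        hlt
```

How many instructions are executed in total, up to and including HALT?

mov ecx, 8 → ecx=8
mov esi, 4 → esi=4
mov ebx, 5 → ebx=5
mov edx, 200 → edx=200
mod ecx, 15 → ecx=8%15=8
mov esi, [edx] → esi=M[200]=2
and ecx, esi → ecx=8&2=0
add edx, 4 → edx=200+4=204
add ebx, 3 → ebx=5+3=8
cmp ebx, 14  (cmp 8,14)
jl L2: taken
mod ecx, 15 → ecx=0%15=0
mov esi, [edx] → esi=M[204]=3
and ecx, esi → ecx=0&3=0
add edx, 4 → edx=204+4=208
add ebx, 3 → ebx=8+3=11
cmp ebx, 14  (cmp 11,14)
jl L2: taken
mod ecx, 15 → ecx=0%15=0
mov esi, [edx] → esi=M[208]=17
and ecx, esi → ecx=0&17=0
add edx, 4 → edx=208+4=212
add ebx, 3 → ebx=11+3=14
cmp ebx, 14  (cmp 14,14)
jl L2: not taken
mov [208], ecx → M[208]=0
halt.
Total executed instructions: 27.

27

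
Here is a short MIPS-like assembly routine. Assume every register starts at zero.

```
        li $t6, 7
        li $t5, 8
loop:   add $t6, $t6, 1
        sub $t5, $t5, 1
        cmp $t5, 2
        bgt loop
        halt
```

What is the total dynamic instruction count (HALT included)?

after li $t6, 7: $t6=7
after li $t5, 8: $t5=8
after add $t6, $t6, 1: $t6=7+1=8
after sub $t5, $t5, 1: $t5=8-1=7
cmp $t5, 2  (cmp 7,2)
bgt loop: taken
after add $t6, $t6, 1: $t6=8+1=9
after sub $t5, $t5, 1: $t5=7-1=6
cmp $t5, 2  (cmp 6,2)
bgt loop: taken
after add $t6, $t6, 1: $t6=9+1=10
after sub $t5, $t5, 1: $t5=6-1=5
cmp $t5, 2  (cmp 5,2)
bgt loop: taken
after add $t6, $t6, 1: $t6=10+1=11
after sub $t5, $t5, 1: $t5=5-1=4
cmp $t5, 2  (cmp 4,2)
bgt loop: taken
after add $t6, $t6, 1: $t6=11+1=12
after sub $t5, $t5, 1: $t5=4-1=3
cmp $t5, 2  (cmp 3,2)
bgt loop: taken
after add $t6, $t6, 1: $t6=12+1=13
after sub $t5, $t5, 1: $t5=3-1=2
cmp $t5, 2  (cmp 2,2)
bgt loop: not taken
halt.
Total executed instructions: 27.

27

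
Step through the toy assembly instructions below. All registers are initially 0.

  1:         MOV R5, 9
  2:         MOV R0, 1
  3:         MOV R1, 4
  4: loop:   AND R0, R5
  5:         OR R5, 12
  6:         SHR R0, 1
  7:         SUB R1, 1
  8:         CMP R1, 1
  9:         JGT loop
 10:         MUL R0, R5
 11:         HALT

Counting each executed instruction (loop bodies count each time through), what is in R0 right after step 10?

MOV R5, 9 → R5=9
MOV R0, 1 → R0=1
MOV R1, 4 → R1=4
AND R0, R5 → R0=1&9=1
OR R5, 12 → R5=9|12=13
SHR R0, 1 → R0=1>>1=0
SUB R1, 1 → R1=4-1=3
CMP R1, 1  (cmp 3,1)
JGT loop: taken
AND R0, R5 → R0=0&13=0
After step 10: R0 = 0.

0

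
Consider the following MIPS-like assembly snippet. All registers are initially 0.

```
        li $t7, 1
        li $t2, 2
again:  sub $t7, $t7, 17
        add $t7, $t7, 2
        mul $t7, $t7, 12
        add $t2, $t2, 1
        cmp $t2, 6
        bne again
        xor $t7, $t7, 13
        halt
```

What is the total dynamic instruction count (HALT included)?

li $t7, 1 → $t7=1
li $t2, 2 → $t2=2
sub $t7, $t7, 17 → $t7=1-17=-16
add $t7, $t7, 2 → $t7=(-16)+2=-14
mul $t7, $t7, 12 → $t7=(-14)*12=-168
add $t2, $t2, 1 → $t2=2+1=3
cmp $t2, 6  (cmp 3,6)
bne again: taken
sub $t7, $t7, 17 → $t7=(-168)-17=-185
add $t7, $t7, 2 → $t7=(-185)+2=-183
mul $t7, $t7, 12 → $t7=(-183)*12=-2196
add $t2, $t2, 1 → $t2=3+1=4
cmp $t2, 6  (cmp 4,6)
bne again: taken
sub $t7, $t7, 17 → $t7=(-2196)-17=-2213
add $t7, $t7, 2 → $t7=(-2213)+2=-2211
mul $t7, $t7, 12 → $t7=(-2211)*12=-26532
add $t2, $t2, 1 → $t2=4+1=5
cmp $t2, 6  (cmp 5,6)
bne again: taken
sub $t7, $t7, 17 → $t7=(-26532)-17=-26549
add $t7, $t7, 2 → $t7=(-26549)+2=-26547
mul $t7, $t7, 12 → $t7=(-26547)*12=-318564
add $t2, $t2, 1 → $t2=5+1=6
cmp $t2, 6  (cmp 6,6)
bne again: not taken
xor $t7, $t7, 13 → $t7=(-318564)^13=-318575
halt.
Total executed instructions: 28.

28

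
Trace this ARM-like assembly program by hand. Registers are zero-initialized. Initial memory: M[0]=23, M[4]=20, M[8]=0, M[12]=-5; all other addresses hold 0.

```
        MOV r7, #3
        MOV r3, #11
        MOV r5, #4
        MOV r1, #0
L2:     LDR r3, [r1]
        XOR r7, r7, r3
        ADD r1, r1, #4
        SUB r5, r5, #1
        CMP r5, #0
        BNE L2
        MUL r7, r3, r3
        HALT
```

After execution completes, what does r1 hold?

16

after MOV r7, #3: r7=3
after MOV r3, #11: r3=11
after MOV r5, #4: r5=4
after MOV r1, #0: r1=0
after LDR r3, [r1]: r3=M[0]=23
after XOR r7, r7, r3: r7=3^23=20
after ADD r1, r1, #4: r1=0+4=4
after SUB r5, r5, #1: r5=4-1=3
CMP r5, #0  (cmp 3,0)
BNE L2: taken
after LDR r3, [r1]: r3=M[4]=20
after XOR r7, r7, r3: r7=20^20=0
after ADD r1, r1, #4: r1=4+4=8
after SUB r5, r5, #1: r5=3-1=2
CMP r5, #0  (cmp 2,0)
BNE L2: taken
after LDR r3, [r1]: r3=M[8]=0
after XOR r7, r7, r3: r7=0^0=0
after ADD r1, r1, #4: r1=8+4=12
after SUB r5, r5, #1: r5=2-1=1
CMP r5, #0  (cmp 1,0)
BNE L2: taken
after LDR r3, [r1]: r3=M[12]=-5
after XOR r7, r7, r3: r7=0^(-5)=-5
after ADD r1, r1, #4: r1=12+4=16
after SUB r5, r5, #1: r5=1-1=0
CMP r5, #0  (cmp 0,0)
BNE L2: not taken
after MUL r7, r3, r3: r7=(-5)*(-5)=25
halt.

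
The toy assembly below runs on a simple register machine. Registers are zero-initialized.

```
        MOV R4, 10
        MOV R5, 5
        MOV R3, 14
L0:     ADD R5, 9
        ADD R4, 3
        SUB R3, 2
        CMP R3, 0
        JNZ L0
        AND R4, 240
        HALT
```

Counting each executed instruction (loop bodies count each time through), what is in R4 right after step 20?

R4=10
R5=5
R3=14
R5=5+9=14
R4=10+3=13
R3=14-2=12
CMP R3, 0  (cmp 12,0)
JNZ L0: taken
R5=14+9=23
R4=13+3=16
R3=12-2=10
CMP R3, 0  (cmp 10,0)
JNZ L0: taken
R5=23+9=32
R4=16+3=19
R3=10-2=8
CMP R3, 0  (cmp 8,0)
JNZ L0: taken
R5=32+9=41
R4=19+3=22
After step 20: R4 = 22.

22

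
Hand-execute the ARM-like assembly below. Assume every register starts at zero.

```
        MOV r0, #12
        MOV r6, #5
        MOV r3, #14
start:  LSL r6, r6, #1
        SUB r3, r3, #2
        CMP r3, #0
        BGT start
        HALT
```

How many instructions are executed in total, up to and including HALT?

MOV r0, #12 → r0=12
MOV r6, #5 → r6=5
MOV r3, #14 → r3=14
LSL r6, r6, #1 → r6=5<<1=10
SUB r3, r3, #2 → r3=14-2=12
CMP r3, #0  (cmp 12,0)
BGT start: taken
LSL r6, r6, #1 → r6=10<<1=20
SUB r3, r3, #2 → r3=12-2=10
CMP r3, #0  (cmp 10,0)
BGT start: taken
LSL r6, r6, #1 → r6=20<<1=40
SUB r3, r3, #2 → r3=10-2=8
CMP r3, #0  (cmp 8,0)
BGT start: taken
LSL r6, r6, #1 → r6=40<<1=80
SUB r3, r3, #2 → r3=8-2=6
CMP r3, #0  (cmp 6,0)
BGT start: taken
LSL r6, r6, #1 → r6=80<<1=160
SUB r3, r3, #2 → r3=6-2=4
CMP r3, #0  (cmp 4,0)
BGT start: taken
LSL r6, r6, #1 → r6=160<<1=320
SUB r3, r3, #2 → r3=4-2=2
CMP r3, #0  (cmp 2,0)
BGT start: taken
LSL r6, r6, #1 → r6=320<<1=640
SUB r3, r3, #2 → r3=2-2=0
CMP r3, #0  (cmp 0,0)
BGT start: not taken
halt.
Total executed instructions: 32.

32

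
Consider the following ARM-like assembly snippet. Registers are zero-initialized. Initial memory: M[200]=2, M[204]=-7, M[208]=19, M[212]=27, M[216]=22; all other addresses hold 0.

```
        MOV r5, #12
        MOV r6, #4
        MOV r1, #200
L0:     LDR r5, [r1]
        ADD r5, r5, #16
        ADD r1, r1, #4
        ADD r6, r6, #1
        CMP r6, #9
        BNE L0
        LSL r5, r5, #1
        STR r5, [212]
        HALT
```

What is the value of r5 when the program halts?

76

r5=12
r6=4
r1=200
r5=M[200]=2
r5=2+16=18
r1=200+4=204
r6=4+1=5
CMP r6, #9  (cmp 5,9)
BNE L0: taken
r5=M[204]=-7
r5=(-7)+16=9
r1=204+4=208
r6=5+1=6
CMP r6, #9  (cmp 6,9)
BNE L0: taken
r5=M[208]=19
r5=19+16=35
r1=208+4=212
r6=6+1=7
CMP r6, #9  (cmp 7,9)
BNE L0: taken
r5=M[212]=27
r5=27+16=43
r1=212+4=216
r6=7+1=8
CMP r6, #9  (cmp 8,9)
BNE L0: taken
r5=M[216]=22
r5=22+16=38
r1=216+4=220
r6=8+1=9
CMP r6, #9  (cmp 9,9)
BNE L0: not taken
r5=38<<1=76
STR r5, [212] → M[212]=76
halt.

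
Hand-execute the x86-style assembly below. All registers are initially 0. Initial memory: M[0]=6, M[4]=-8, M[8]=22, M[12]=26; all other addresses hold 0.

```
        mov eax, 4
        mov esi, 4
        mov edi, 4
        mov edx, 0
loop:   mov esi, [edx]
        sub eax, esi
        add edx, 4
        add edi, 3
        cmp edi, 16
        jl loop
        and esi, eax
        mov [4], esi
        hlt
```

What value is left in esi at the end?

mov eax, 4 → eax=4
mov esi, 4 → esi=4
mov edi, 4 → edi=4
mov edx, 0 → edx=0
mov esi, [edx] → esi=M[0]=6
sub eax, esi → eax=4-6=-2
add edx, 4 → edx=0+4=4
add edi, 3 → edi=4+3=7
cmp edi, 16  (cmp 7,16)
jl loop: taken
mov esi, [edx] → esi=M[4]=-8
sub eax, esi → eax=(-2)-(-8)=6
add edx, 4 → edx=4+4=8
add edi, 3 → edi=7+3=10
cmp edi, 16  (cmp 10,16)
jl loop: taken
mov esi, [edx] → esi=M[8]=22
sub eax, esi → eax=6-22=-16
add edx, 4 → edx=8+4=12
add edi, 3 → edi=10+3=13
cmp edi, 16  (cmp 13,16)
jl loop: taken
mov esi, [edx] → esi=M[12]=26
sub eax, esi → eax=(-16)-26=-42
add edx, 4 → edx=12+4=16
add edi, 3 → edi=13+3=16
cmp edi, 16  (cmp 16,16)
jl loop: not taken
and esi, eax → esi=26&(-42)=18
mov [4], esi → M[4]=18
halt.

18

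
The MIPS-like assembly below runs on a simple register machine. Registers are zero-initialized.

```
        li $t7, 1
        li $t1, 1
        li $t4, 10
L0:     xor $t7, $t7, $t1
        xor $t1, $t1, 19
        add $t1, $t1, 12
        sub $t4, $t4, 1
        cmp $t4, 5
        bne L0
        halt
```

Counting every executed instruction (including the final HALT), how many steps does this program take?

li $t7, 1 → $t7=1
li $t1, 1 → $t1=1
li $t4, 10 → $t4=10
xor $t7, $t7, $t1 → $t7=1^1=0
xor $t1, $t1, 19 → $t1=1^19=18
add $t1, $t1, 12 → $t1=18+12=30
sub $t4, $t4, 1 → $t4=10-1=9
cmp $t4, 5  (cmp 9,5)
bne L0: taken
xor $t7, $t7, $t1 → $t7=0^30=30
xor $t1, $t1, 19 → $t1=30^19=13
add $t1, $t1, 12 → $t1=13+12=25
sub $t4, $t4, 1 → $t4=9-1=8
cmp $t4, 5  (cmp 8,5)
bne L0: taken
xor $t7, $t7, $t1 → $t7=30^25=7
xor $t1, $t1, 19 → $t1=25^19=10
add $t1, $t1, 12 → $t1=10+12=22
sub $t4, $t4, 1 → $t4=8-1=7
cmp $t4, 5  (cmp 7,5)
bne L0: taken
xor $t7, $t7, $t1 → $t7=7^22=17
xor $t1, $t1, 19 → $t1=22^19=5
add $t1, $t1, 12 → $t1=5+12=17
sub $t4, $t4, 1 → $t4=7-1=6
cmp $t4, 5  (cmp 6,5)
bne L0: taken
xor $t7, $t7, $t1 → $t7=17^17=0
xor $t1, $t1, 19 → $t1=17^19=2
add $t1, $t1, 12 → $t1=2+12=14
sub $t4, $t4, 1 → $t4=6-1=5
cmp $t4, 5  (cmp 5,5)
bne L0: not taken
halt.
Total executed instructions: 34.

34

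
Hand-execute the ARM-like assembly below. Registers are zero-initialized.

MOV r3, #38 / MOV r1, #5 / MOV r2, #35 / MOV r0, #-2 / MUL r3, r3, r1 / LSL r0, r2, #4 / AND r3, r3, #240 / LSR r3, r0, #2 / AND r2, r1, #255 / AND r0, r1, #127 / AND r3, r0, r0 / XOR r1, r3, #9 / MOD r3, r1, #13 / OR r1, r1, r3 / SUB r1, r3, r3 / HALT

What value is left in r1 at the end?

after MOV r3, #38: r3=38
after MOV r1, #5: r1=5
after MOV r2, #35: r2=35
after MOV r0, #-2: r0=-2
after MUL r3, r3, r1: r3=38*5=190
after LSL r0, r2, #4: r0=35<<4=560
after AND r3, r3, #240: r3=190&240=176
after LSR r3, r0, #2: r3=560>>2=140
after AND r2, r1, #255: r2=5&255=5
after AND r0, r1, #127: r0=5&127=5
after AND r3, r0, r0: r3=5&5=5
after XOR r1, r3, #9: r1=5^9=12
after MOD r3, r1, #13: r3=12%13=12
after OR r1, r1, r3: r1=12|12=12
after SUB r1, r3, r3: r1=12-12=0
halt.

0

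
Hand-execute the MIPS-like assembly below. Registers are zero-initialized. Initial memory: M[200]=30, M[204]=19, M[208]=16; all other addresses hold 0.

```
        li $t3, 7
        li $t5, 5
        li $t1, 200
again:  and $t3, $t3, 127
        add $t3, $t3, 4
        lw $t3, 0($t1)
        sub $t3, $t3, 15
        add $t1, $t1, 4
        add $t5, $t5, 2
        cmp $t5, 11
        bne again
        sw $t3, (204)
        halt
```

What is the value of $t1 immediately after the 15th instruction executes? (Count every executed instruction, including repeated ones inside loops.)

204

$t3=7
$t5=5
$t1=200
$t3=7&127=7
$t3=7+4=11
$t3=M[200]=30
$t3=30-15=15
$t1=200+4=204
$t5=5+2=7
cmp $t5, 11  (cmp 7,11)
bne again: taken
$t3=15&127=15
$t3=15+4=19
$t3=M[204]=19
$t3=19-15=4
After step 15: $t1 = 204.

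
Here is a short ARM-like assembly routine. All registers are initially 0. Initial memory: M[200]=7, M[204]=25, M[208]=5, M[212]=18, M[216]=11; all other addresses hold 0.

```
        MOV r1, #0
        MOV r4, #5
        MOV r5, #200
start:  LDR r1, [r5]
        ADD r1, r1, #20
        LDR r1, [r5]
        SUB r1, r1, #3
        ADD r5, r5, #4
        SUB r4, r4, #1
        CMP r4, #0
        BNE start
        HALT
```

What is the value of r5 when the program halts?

220

MOV r1, #0 → r1=0
MOV r4, #5 → r4=5
MOV r5, #200 → r5=200
LDR r1, [r5] → r1=M[200]=7
ADD r1, r1, #20 → r1=7+20=27
LDR r1, [r5] → r1=M[200]=7
SUB r1, r1, #3 → r1=7-3=4
ADD r5, r5, #4 → r5=200+4=204
SUB r4, r4, #1 → r4=5-1=4
CMP r4, #0  (cmp 4,0)
BNE start: taken
LDR r1, [r5] → r1=M[204]=25
ADD r1, r1, #20 → r1=25+20=45
LDR r1, [r5] → r1=M[204]=25
SUB r1, r1, #3 → r1=25-3=22
ADD r5, r5, #4 → r5=204+4=208
SUB r4, r4, #1 → r4=4-1=3
CMP r4, #0  (cmp 3,0)
BNE start: taken
LDR r1, [r5] → r1=M[208]=5
ADD r1, r1, #20 → r1=5+20=25
LDR r1, [r5] → r1=M[208]=5
SUB r1, r1, #3 → r1=5-3=2
ADD r5, r5, #4 → r5=208+4=212
SUB r4, r4, #1 → r4=3-1=2
CMP r4, #0  (cmp 2,0)
BNE start: taken
LDR r1, [r5] → r1=M[212]=18
ADD r1, r1, #20 → r1=18+20=38
LDR r1, [r5] → r1=M[212]=18
SUB r1, r1, #3 → r1=18-3=15
ADD r5, r5, #4 → r5=212+4=216
SUB r4, r4, #1 → r4=2-1=1
CMP r4, #0  (cmp 1,0)
BNE start: taken
LDR r1, [r5] → r1=M[216]=11
ADD r1, r1, #20 → r1=11+20=31
LDR r1, [r5] → r1=M[216]=11
SUB r1, r1, #3 → r1=11-3=8
ADD r5, r5, #4 → r5=216+4=220
SUB r4, r4, #1 → r4=1-1=0
CMP r4, #0  (cmp 0,0)
BNE start: not taken
halt.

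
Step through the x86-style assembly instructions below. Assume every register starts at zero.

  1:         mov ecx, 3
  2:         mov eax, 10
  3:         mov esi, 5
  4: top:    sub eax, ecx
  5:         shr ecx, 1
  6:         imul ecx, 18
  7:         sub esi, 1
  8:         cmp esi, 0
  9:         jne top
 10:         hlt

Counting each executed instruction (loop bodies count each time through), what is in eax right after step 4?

mov ecx, 3 → ecx=3
mov eax, 10 → eax=10
mov esi, 5 → esi=5
sub eax, ecx → eax=10-3=7
After step 4: eax = 7.

7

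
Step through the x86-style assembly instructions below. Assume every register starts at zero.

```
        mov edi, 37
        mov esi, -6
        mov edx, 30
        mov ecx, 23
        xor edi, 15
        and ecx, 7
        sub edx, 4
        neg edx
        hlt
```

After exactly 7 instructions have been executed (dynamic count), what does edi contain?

42

edi=37
esi=-6
edx=30
ecx=23
edi=37^15=42
ecx=23&7=7
edx=30-4=26
After step 7: edi = 42.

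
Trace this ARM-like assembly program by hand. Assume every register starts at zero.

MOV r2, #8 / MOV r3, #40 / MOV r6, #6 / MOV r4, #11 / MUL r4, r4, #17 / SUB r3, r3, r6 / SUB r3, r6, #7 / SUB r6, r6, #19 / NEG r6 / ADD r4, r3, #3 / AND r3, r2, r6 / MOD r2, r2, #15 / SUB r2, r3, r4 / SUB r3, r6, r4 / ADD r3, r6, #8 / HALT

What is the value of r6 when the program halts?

13

r2=8
r3=40
r6=6
r4=11
r4=11*17=187
r3=40-6=34
r3=6-7=-1
r6=6-19=-13
r6=-(-13)=13
r4=(-1)+3=2
r3=8&13=8
r2=8%15=8
r2=8-2=6
r3=13-2=11
r3=13+8=21
halt.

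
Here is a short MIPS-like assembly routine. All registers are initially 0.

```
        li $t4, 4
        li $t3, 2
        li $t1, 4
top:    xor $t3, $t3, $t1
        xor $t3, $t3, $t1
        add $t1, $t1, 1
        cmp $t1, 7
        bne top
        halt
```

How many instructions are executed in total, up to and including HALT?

li $t4, 4 → $t4=4
li $t3, 2 → $t3=2
li $t1, 4 → $t1=4
xor $t3, $t3, $t1 → $t3=2^4=6
xor $t3, $t3, $t1 → $t3=6^4=2
add $t1, $t1, 1 → $t1=4+1=5
cmp $t1, 7  (cmp 5,7)
bne top: taken
xor $t3, $t3, $t1 → $t3=2^5=7
xor $t3, $t3, $t1 → $t3=7^5=2
add $t1, $t1, 1 → $t1=5+1=6
cmp $t1, 7  (cmp 6,7)
bne top: taken
xor $t3, $t3, $t1 → $t3=2^6=4
xor $t3, $t3, $t1 → $t3=4^6=2
add $t1, $t1, 1 → $t1=6+1=7
cmp $t1, 7  (cmp 7,7)
bne top: not taken
halt.
Total executed instructions: 19.

19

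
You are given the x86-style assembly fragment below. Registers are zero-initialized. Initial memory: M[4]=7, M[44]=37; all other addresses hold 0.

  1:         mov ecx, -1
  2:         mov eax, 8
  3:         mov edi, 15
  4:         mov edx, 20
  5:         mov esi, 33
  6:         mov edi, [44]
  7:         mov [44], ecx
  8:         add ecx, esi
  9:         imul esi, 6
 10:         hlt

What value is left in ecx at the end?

32

after mov ecx, -1: ecx=-1
after mov eax, 8: eax=8
after mov edi, 15: edi=15
after mov edx, 20: edx=20
after mov esi, 33: esi=33
after mov edi, [44]: edi=M[44]=37
mov [44], ecx → M[44]=-1
after add ecx, esi: ecx=(-1)+33=32
after imul esi, 6: esi=33*6=198
halt.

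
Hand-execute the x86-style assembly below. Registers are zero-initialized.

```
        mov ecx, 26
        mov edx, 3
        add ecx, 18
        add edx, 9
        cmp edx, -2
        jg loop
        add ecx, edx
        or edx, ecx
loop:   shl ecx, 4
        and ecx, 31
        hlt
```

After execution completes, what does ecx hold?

0

ecx=26
edx=3
ecx=26+18=44
edx=3+9=12
cmp edx, -2  (cmp 12,-2)
jg loop: taken
ecx=44<<4=704
ecx=704&31=0
halt.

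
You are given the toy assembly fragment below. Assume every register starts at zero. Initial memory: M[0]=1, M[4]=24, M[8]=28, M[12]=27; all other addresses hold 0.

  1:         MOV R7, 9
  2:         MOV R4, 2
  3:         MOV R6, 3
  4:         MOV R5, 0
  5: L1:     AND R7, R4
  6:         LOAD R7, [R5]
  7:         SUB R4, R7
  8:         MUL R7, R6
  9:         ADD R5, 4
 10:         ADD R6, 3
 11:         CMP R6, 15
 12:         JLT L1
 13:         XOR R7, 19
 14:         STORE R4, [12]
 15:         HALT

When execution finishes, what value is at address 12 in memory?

-78

R7=9
R4=2
R6=3
R5=0
R7=9&2=0
R7=M[0]=1
R4=2-1=1
R7=1*3=3
R5=0+4=4
R6=3+3=6
CMP R6, 15  (cmp 6,15)
JLT L1: taken
R7=3&1=1
R7=M[4]=24
R4=1-24=-23
R7=24*6=144
R5=4+4=8
R6=6+3=9
CMP R6, 15  (cmp 9,15)
JLT L1: taken
R7=144&(-23)=128
R7=M[8]=28
R4=(-23)-28=-51
R7=28*9=252
R5=8+4=12
R6=9+3=12
CMP R6, 15  (cmp 12,15)
JLT L1: taken
R7=252&(-51)=204
R7=M[12]=27
R4=(-51)-27=-78
R7=27*12=324
R5=12+4=16
R6=12+3=15
CMP R6, 15  (cmp 15,15)
JLT L1: not taken
R7=324^19=343
STORE R4, [12] → M[12]=-78
halt.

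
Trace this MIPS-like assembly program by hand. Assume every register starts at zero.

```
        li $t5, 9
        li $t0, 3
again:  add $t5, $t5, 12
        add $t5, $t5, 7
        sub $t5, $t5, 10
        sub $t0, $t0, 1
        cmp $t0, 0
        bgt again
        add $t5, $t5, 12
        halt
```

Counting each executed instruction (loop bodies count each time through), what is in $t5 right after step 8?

after li $t5, 9: $t5=9
after li $t0, 3: $t0=3
after add $t5, $t5, 12: $t5=9+12=21
after add $t5, $t5, 7: $t5=21+7=28
after sub $t5, $t5, 10: $t5=28-10=18
after sub $t0, $t0, 1: $t0=3-1=2
cmp $t0, 0  (cmp 2,0)
bgt again: taken
After step 8: $t5 = 18.

18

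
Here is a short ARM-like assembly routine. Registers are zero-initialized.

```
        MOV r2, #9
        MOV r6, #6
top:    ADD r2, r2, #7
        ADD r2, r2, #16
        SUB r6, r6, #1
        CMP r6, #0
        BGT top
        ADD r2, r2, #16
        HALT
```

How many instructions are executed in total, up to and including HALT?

34

after MOV r2, #9: r2=9
after MOV r6, #6: r6=6
after ADD r2, r2, #7: r2=9+7=16
after ADD r2, r2, #16: r2=16+16=32
after SUB r6, r6, #1: r6=6-1=5
CMP r6, #0  (cmp 5,0)
BGT top: taken
after ADD r2, r2, #7: r2=32+7=39
after ADD r2, r2, #16: r2=39+16=55
after SUB r6, r6, #1: r6=5-1=4
CMP r6, #0  (cmp 4,0)
BGT top: taken
after ADD r2, r2, #7: r2=55+7=62
after ADD r2, r2, #16: r2=62+16=78
after SUB r6, r6, #1: r6=4-1=3
CMP r6, #0  (cmp 3,0)
BGT top: taken
after ADD r2, r2, #7: r2=78+7=85
after ADD r2, r2, #16: r2=85+16=101
after SUB r6, r6, #1: r6=3-1=2
CMP r6, #0  (cmp 2,0)
BGT top: taken
after ADD r2, r2, #7: r2=101+7=108
after ADD r2, r2, #16: r2=108+16=124
after SUB r6, r6, #1: r6=2-1=1
CMP r6, #0  (cmp 1,0)
BGT top: taken
after ADD r2, r2, #7: r2=124+7=131
after ADD r2, r2, #16: r2=131+16=147
after SUB r6, r6, #1: r6=1-1=0
CMP r6, #0  (cmp 0,0)
BGT top: not taken
after ADD r2, r2, #16: r2=147+16=163
halt.
Total executed instructions: 34.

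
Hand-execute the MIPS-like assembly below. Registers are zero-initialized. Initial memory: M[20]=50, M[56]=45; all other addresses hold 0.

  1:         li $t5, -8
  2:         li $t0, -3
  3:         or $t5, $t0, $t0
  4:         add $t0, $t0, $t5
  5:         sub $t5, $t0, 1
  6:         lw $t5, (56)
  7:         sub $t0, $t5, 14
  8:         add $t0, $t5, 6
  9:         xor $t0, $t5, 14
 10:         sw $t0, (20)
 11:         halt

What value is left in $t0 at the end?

35

$t5=-8
$t0=-3
$t5=(-3)|(-3)=-3
$t0=(-3)+(-3)=-6
$t5=(-6)-1=-7
$t5=M[56]=45
$t0=45-14=31
$t0=45+6=51
$t0=45^14=35
sw $t0, (20) → M[20]=35
halt.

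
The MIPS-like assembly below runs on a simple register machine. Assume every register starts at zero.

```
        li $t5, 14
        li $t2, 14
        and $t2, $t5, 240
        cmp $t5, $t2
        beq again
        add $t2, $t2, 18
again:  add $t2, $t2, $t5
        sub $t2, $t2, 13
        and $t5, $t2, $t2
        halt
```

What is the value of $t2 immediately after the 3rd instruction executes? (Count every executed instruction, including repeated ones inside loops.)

$t5=14
$t2=14
$t2=14&240=0
After step 3: $t2 = 0.

0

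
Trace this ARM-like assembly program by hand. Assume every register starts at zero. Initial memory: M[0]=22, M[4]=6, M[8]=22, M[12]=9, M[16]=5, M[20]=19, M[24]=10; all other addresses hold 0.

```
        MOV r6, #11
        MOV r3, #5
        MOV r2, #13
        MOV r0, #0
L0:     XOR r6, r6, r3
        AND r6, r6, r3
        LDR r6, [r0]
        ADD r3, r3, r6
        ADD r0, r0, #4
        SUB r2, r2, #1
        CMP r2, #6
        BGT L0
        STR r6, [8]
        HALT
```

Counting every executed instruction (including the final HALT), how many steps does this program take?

after MOV r6, #11: r6=11
after MOV r3, #5: r3=5
after MOV r2, #13: r2=13
after MOV r0, #0: r0=0
after XOR r6, r6, r3: r6=11^5=14
after AND r6, r6, r3: r6=14&5=4
after LDR r6, [r0]: r6=M[0]=22
after ADD r3, r3, r6: r3=5+22=27
after ADD r0, r0, #4: r0=0+4=4
after SUB r2, r2, #1: r2=13-1=12
CMP r2, #6  (cmp 12,6)
BGT L0: taken
after XOR r6, r6, r3: r6=22^27=13
after AND r6, r6, r3: r6=13&27=9
after LDR r6, [r0]: r6=M[4]=6
after ADD r3, r3, r6: r3=27+6=33
after ADD r0, r0, #4: r0=4+4=8
after SUB r2, r2, #1: r2=12-1=11
CMP r2, #6  (cmp 11,6)
BGT L0: taken
after XOR r6, r6, r3: r6=6^33=39
after AND r6, r6, r3: r6=39&33=33
after LDR r6, [r0]: r6=M[8]=22
after ADD r3, r3, r6: r3=33+22=55
after ADD r0, r0, #4: r0=8+4=12
after SUB r2, r2, #1: r2=11-1=10
CMP r2, #6  (cmp 10,6)
BGT L0: taken
after XOR r6, r6, r3: r6=22^55=33
after AND r6, r6, r3: r6=33&55=33
after LDR r6, [r0]: r6=M[12]=9
after ADD r3, r3, r6: r3=55+9=64
after ADD r0, r0, #4: r0=12+4=16
after SUB r2, r2, #1: r2=10-1=9
CMP r2, #6  (cmp 9,6)
BGT L0: taken
after XOR r6, r6, r3: r6=9^64=73
after AND r6, r6, r3: r6=73&64=64
after LDR r6, [r0]: r6=M[16]=5
after ADD r3, r3, r6: r3=64+5=69
after ADD r0, r0, #4: r0=16+4=20
after SUB r2, r2, #1: r2=9-1=8
CMP r2, #6  (cmp 8,6)
BGT L0: taken
after XOR r6, r6, r3: r6=5^69=64
after AND r6, r6, r3: r6=64&69=64
after LDR r6, [r0]: r6=M[20]=19
after ADD r3, r3, r6: r3=69+19=88
after ADD r0, r0, #4: r0=20+4=24
after SUB r2, r2, #1: r2=8-1=7
CMP r2, #6  (cmp 7,6)
BGT L0: taken
after XOR r6, r6, r3: r6=19^88=75
after AND r6, r6, r3: r6=75&88=72
after LDR r6, [r0]: r6=M[24]=10
after ADD r3, r3, r6: r3=88+10=98
after ADD r0, r0, #4: r0=24+4=28
after SUB r2, r2, #1: r2=7-1=6
CMP r2, #6  (cmp 6,6)
BGT L0: not taken
STR r6, [8] → M[8]=10
halt.
Total executed instructions: 62.

62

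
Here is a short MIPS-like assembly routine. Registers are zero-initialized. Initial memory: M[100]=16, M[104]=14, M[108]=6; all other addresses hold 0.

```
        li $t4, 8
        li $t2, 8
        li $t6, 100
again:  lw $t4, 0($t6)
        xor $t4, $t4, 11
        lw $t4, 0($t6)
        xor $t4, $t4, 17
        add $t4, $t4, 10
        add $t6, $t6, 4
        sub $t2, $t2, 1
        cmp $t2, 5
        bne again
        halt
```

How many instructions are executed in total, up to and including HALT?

31

after li $t4, 8: $t4=8
after li $t2, 8: $t2=8
after li $t6, 100: $t6=100
after lw $t4, 0($t6): $t4=M[100]=16
after xor $t4, $t4, 11: $t4=16^11=27
after lw $t4, 0($t6): $t4=M[100]=16
after xor $t4, $t4, 17: $t4=16^17=1
after add $t4, $t4, 10: $t4=1+10=11
after add $t6, $t6, 4: $t6=100+4=104
after sub $t2, $t2, 1: $t2=8-1=7
cmp $t2, 5  (cmp 7,5)
bne again: taken
after lw $t4, 0($t6): $t4=M[104]=14
after xor $t4, $t4, 11: $t4=14^11=5
after lw $t4, 0($t6): $t4=M[104]=14
after xor $t4, $t4, 17: $t4=14^17=31
after add $t4, $t4, 10: $t4=31+10=41
after add $t6, $t6, 4: $t6=104+4=108
after sub $t2, $t2, 1: $t2=7-1=6
cmp $t2, 5  (cmp 6,5)
bne again: taken
after lw $t4, 0($t6): $t4=M[108]=6
after xor $t4, $t4, 11: $t4=6^11=13
after lw $t4, 0($t6): $t4=M[108]=6
after xor $t4, $t4, 17: $t4=6^17=23
after add $t4, $t4, 10: $t4=23+10=33
after add $t6, $t6, 4: $t6=108+4=112
after sub $t2, $t2, 1: $t2=6-1=5
cmp $t2, 5  (cmp 5,5)
bne again: not taken
halt.
Total executed instructions: 31.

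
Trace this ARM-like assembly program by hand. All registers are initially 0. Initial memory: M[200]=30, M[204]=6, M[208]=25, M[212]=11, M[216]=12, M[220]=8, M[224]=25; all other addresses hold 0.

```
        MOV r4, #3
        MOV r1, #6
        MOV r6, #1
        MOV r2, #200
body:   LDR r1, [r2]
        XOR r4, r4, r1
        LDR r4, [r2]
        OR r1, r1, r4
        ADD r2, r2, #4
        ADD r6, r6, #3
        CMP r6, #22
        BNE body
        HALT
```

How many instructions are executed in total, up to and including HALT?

after MOV r4, #3: r4=3
after MOV r1, #6: r1=6
after MOV r6, #1: r6=1
after MOV r2, #200: r2=200
after LDR r1, [r2]: r1=M[200]=30
after XOR r4, r4, r1: r4=3^30=29
after LDR r4, [r2]: r4=M[200]=30
after OR r1, r1, r4: r1=30|30=30
after ADD r2, r2, #4: r2=200+4=204
after ADD r6, r6, #3: r6=1+3=4
CMP r6, #22  (cmp 4,22)
BNE body: taken
after LDR r1, [r2]: r1=M[204]=6
after XOR r4, r4, r1: r4=30^6=24
after LDR r4, [r2]: r4=M[204]=6
after OR r1, r1, r4: r1=6|6=6
after ADD r2, r2, #4: r2=204+4=208
after ADD r6, r6, #3: r6=4+3=7
CMP r6, #22  (cmp 7,22)
BNE body: taken
after LDR r1, [r2]: r1=M[208]=25
after XOR r4, r4, r1: r4=6^25=31
after LDR r4, [r2]: r4=M[208]=25
after OR r1, r1, r4: r1=25|25=25
after ADD r2, r2, #4: r2=208+4=212
after ADD r6, r6, #3: r6=7+3=10
CMP r6, #22  (cmp 10,22)
BNE body: taken
after LDR r1, [r2]: r1=M[212]=11
after XOR r4, r4, r1: r4=25^11=18
after LDR r4, [r2]: r4=M[212]=11
after OR r1, r1, r4: r1=11|11=11
after ADD r2, r2, #4: r2=212+4=216
after ADD r6, r6, #3: r6=10+3=13
CMP r6, #22  (cmp 13,22)
BNE body: taken
after LDR r1, [r2]: r1=M[216]=12
after XOR r4, r4, r1: r4=11^12=7
after LDR r4, [r2]: r4=M[216]=12
after OR r1, r1, r4: r1=12|12=12
after ADD r2, r2, #4: r2=216+4=220
after ADD r6, r6, #3: r6=13+3=16
CMP r6, #22  (cmp 16,22)
BNE body: taken
after LDR r1, [r2]: r1=M[220]=8
after XOR r4, r4, r1: r4=12^8=4
after LDR r4, [r2]: r4=M[220]=8
after OR r1, r1, r4: r1=8|8=8
after ADD r2, r2, #4: r2=220+4=224
after ADD r6, r6, #3: r6=16+3=19
CMP r6, #22  (cmp 19,22)
BNE body: taken
after LDR r1, [r2]: r1=M[224]=25
after XOR r4, r4, r1: r4=8^25=17
after LDR r4, [r2]: r4=M[224]=25
after OR r1, r1, r4: r1=25|25=25
after ADD r2, r2, #4: r2=224+4=228
after ADD r6, r6, #3: r6=19+3=22
CMP r6, #22  (cmp 22,22)
BNE body: not taken
halt.
Total executed instructions: 61.

61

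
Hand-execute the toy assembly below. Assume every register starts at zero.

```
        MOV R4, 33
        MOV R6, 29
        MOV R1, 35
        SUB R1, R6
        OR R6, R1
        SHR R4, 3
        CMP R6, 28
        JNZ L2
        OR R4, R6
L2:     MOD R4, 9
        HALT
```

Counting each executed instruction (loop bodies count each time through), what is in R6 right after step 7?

31

MOV R4, 33 → R4=33
MOV R6, 29 → R6=29
MOV R1, 35 → R1=35
SUB R1, R6 → R1=35-29=6
OR R6, R1 → R6=29|6=31
SHR R4, 3 → R4=33>>3=4
CMP R6, 28  (cmp 31,28)
After step 7: R6 = 31.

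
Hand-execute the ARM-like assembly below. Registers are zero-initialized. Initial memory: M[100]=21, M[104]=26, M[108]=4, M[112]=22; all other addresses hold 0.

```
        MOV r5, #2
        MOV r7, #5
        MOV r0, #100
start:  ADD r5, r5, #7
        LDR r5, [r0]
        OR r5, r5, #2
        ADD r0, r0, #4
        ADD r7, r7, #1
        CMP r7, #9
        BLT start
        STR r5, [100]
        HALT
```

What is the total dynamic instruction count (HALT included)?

33

r5=2
r7=5
r0=100
r5=2+7=9
r5=M[100]=21
r5=21|2=23
r0=100+4=104
r7=5+1=6
CMP r7, #9  (cmp 6,9)
BLT start: taken
r5=23+7=30
r5=M[104]=26
r5=26|2=26
r0=104+4=108
r7=6+1=7
CMP r7, #9  (cmp 7,9)
BLT start: taken
r5=26+7=33
r5=M[108]=4
r5=4|2=6
r0=108+4=112
r7=7+1=8
CMP r7, #9  (cmp 8,9)
BLT start: taken
r5=6+7=13
r5=M[112]=22
r5=22|2=22
r0=112+4=116
r7=8+1=9
CMP r7, #9  (cmp 9,9)
BLT start: not taken
STR r5, [100] → M[100]=22
halt.
Total executed instructions: 33.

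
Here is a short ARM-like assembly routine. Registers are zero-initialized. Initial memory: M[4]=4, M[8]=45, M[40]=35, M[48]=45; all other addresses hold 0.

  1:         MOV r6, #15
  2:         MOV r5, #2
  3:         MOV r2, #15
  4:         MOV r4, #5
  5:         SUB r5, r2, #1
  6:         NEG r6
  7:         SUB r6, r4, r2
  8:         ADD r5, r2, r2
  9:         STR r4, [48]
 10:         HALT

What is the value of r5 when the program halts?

30

after MOV r6, #15: r6=15
after MOV r5, #2: r5=2
after MOV r2, #15: r2=15
after MOV r4, #5: r4=5
after SUB r5, r2, #1: r5=15-1=14
after NEG r6: r6=-(15)=-15
after SUB r6, r4, r2: r6=5-15=-10
after ADD r5, r2, r2: r5=15+15=30
STR r4, [48] → M[48]=5
halt.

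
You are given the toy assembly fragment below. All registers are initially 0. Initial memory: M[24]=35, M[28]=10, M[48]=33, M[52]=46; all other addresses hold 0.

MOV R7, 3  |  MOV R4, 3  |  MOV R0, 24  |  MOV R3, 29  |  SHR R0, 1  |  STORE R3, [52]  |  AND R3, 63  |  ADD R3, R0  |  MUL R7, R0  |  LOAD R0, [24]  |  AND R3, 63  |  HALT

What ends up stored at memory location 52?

29

after MOV R7, 3: R7=3
after MOV R4, 3: R4=3
after MOV R0, 24: R0=24
after MOV R3, 29: R3=29
after SHR R0, 1: R0=24>>1=12
STORE R3, [52] → M[52]=29
after AND R3, 63: R3=29&63=29
after ADD R3, R0: R3=29+12=41
after MUL R7, R0: R7=3*12=36
after LOAD R0, [24]: R0=M[24]=35
after AND R3, 63: R3=41&63=41
halt.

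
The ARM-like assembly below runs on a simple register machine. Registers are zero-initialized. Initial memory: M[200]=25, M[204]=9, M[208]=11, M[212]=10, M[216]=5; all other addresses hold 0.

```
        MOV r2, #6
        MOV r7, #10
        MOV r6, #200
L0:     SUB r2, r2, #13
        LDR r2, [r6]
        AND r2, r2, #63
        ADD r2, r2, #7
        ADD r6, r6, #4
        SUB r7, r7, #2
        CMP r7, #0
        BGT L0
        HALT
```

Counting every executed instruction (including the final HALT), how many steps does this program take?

44

r2=6
r7=10
r6=200
r2=6-13=-7
r2=M[200]=25
r2=25&63=25
r2=25+7=32
r6=200+4=204
r7=10-2=8
CMP r7, #0  (cmp 8,0)
BGT L0: taken
r2=32-13=19
r2=M[204]=9
r2=9&63=9
r2=9+7=16
r6=204+4=208
r7=8-2=6
CMP r7, #0  (cmp 6,0)
BGT L0: taken
r2=16-13=3
r2=M[208]=11
r2=11&63=11
r2=11+7=18
r6=208+4=212
r7=6-2=4
CMP r7, #0  (cmp 4,0)
BGT L0: taken
r2=18-13=5
r2=M[212]=10
r2=10&63=10
r2=10+7=17
r6=212+4=216
r7=4-2=2
CMP r7, #0  (cmp 2,0)
BGT L0: taken
r2=17-13=4
r2=M[216]=5
r2=5&63=5
r2=5+7=12
r6=216+4=220
r7=2-2=0
CMP r7, #0  (cmp 0,0)
BGT L0: not taken
halt.
Total executed instructions: 44.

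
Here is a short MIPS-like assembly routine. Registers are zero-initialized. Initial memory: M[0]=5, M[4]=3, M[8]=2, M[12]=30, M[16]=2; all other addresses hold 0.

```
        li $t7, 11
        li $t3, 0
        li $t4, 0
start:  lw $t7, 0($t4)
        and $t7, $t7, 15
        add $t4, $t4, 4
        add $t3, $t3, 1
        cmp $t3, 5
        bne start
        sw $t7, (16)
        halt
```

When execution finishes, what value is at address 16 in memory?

$t7=11
$t3=0
$t4=0
$t7=M[0]=5
$t7=5&15=5
$t4=0+4=4
$t3=0+1=1
cmp $t3, 5  (cmp 1,5)
bne start: taken
$t7=M[4]=3
$t7=3&15=3
$t4=4+4=8
$t3=1+1=2
cmp $t3, 5  (cmp 2,5)
bne start: taken
$t7=M[8]=2
$t7=2&15=2
$t4=8+4=12
$t3=2+1=3
cmp $t3, 5  (cmp 3,5)
bne start: taken
$t7=M[12]=30
$t7=30&15=14
$t4=12+4=16
$t3=3+1=4
cmp $t3, 5  (cmp 4,5)
bne start: taken
$t7=M[16]=2
$t7=2&15=2
$t4=16+4=20
$t3=4+1=5
cmp $t3, 5  (cmp 5,5)
bne start: not taken
sw $t7, (16) → M[16]=2
halt.

2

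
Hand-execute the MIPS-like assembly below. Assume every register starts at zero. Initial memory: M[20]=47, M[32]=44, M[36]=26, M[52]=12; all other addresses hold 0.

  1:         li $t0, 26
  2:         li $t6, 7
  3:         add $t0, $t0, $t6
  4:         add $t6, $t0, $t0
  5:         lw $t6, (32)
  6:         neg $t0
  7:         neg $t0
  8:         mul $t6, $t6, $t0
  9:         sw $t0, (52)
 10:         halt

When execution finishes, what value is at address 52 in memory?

li $t0, 26 → $t0=26
li $t6, 7 → $t6=7
add $t0, $t0, $t6 → $t0=26+7=33
add $t6, $t0, $t0 → $t6=33+33=66
lw $t6, (32) → $t6=M[32]=44
neg $t0 → $t0=-(33)=-33
neg $t0 → $t0=-(-33)=33
mul $t6, $t6, $t0 → $t6=44*33=1452
sw $t0, (52) → M[52]=33
halt.

33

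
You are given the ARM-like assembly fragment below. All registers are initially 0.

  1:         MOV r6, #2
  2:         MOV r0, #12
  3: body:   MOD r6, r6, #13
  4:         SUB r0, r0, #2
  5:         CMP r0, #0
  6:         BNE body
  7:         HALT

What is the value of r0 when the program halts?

r6=2
r0=12
r6=2%13=2
r0=12-2=10
CMP r0, #0  (cmp 10,0)
BNE body: taken
r6=2%13=2
r0=10-2=8
CMP r0, #0  (cmp 8,0)
BNE body: taken
r6=2%13=2
r0=8-2=6
CMP r0, #0  (cmp 6,0)
BNE body: taken
r6=2%13=2
r0=6-2=4
CMP r0, #0  (cmp 4,0)
BNE body: taken
r6=2%13=2
r0=4-2=2
CMP r0, #0  (cmp 2,0)
BNE body: taken
r6=2%13=2
r0=2-2=0
CMP r0, #0  (cmp 0,0)
BNE body: not taken
halt.

0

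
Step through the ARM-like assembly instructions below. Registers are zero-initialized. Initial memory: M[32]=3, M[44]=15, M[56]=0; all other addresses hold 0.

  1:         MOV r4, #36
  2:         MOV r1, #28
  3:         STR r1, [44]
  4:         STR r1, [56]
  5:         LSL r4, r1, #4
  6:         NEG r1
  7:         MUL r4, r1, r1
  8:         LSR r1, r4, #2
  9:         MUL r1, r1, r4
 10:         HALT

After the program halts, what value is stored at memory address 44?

after MOV r4, #36: r4=36
after MOV r1, #28: r1=28
STR r1, [44] → M[44]=28
STR r1, [56] → M[56]=28
after LSL r4, r1, #4: r4=28<<4=448
after NEG r1: r1=-(28)=-28
after MUL r4, r1, r1: r4=(-28)*(-28)=784
after LSR r1, r4, #2: r1=784>>2=196
after MUL r1, r1, r4: r1=196*784=153664
halt.

28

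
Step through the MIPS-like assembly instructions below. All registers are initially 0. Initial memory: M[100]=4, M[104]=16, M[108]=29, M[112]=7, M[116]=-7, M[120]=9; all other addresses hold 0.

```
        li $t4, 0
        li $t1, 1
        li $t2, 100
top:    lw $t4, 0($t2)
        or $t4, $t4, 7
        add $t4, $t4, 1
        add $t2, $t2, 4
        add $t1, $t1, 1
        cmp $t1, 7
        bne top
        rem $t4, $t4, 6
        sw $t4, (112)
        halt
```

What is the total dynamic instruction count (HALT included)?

48

after li $t4, 0: $t4=0
after li $t1, 1: $t1=1
after li $t2, 100: $t2=100
after lw $t4, 0($t2): $t4=M[100]=4
after or $t4, $t4, 7: $t4=4|7=7
after add $t4, $t4, 1: $t4=7+1=8
after add $t2, $t2, 4: $t2=100+4=104
after add $t1, $t1, 1: $t1=1+1=2
cmp $t1, 7  (cmp 2,7)
bne top: taken
after lw $t4, 0($t2): $t4=M[104]=16
after or $t4, $t4, 7: $t4=16|7=23
after add $t4, $t4, 1: $t4=23+1=24
after add $t2, $t2, 4: $t2=104+4=108
after add $t1, $t1, 1: $t1=2+1=3
cmp $t1, 7  (cmp 3,7)
bne top: taken
after lw $t4, 0($t2): $t4=M[108]=29
after or $t4, $t4, 7: $t4=29|7=31
after add $t4, $t4, 1: $t4=31+1=32
after add $t2, $t2, 4: $t2=108+4=112
after add $t1, $t1, 1: $t1=3+1=4
cmp $t1, 7  (cmp 4,7)
bne top: taken
after lw $t4, 0($t2): $t4=M[112]=7
after or $t4, $t4, 7: $t4=7|7=7
after add $t4, $t4, 1: $t4=7+1=8
after add $t2, $t2, 4: $t2=112+4=116
after add $t1, $t1, 1: $t1=4+1=5
cmp $t1, 7  (cmp 5,7)
bne top: taken
after lw $t4, 0($t2): $t4=M[116]=-7
after or $t4, $t4, 7: $t4=(-7)|7=-1
after add $t4, $t4, 1: $t4=(-1)+1=0
after add $t2, $t2, 4: $t2=116+4=120
after add $t1, $t1, 1: $t1=5+1=6
cmp $t1, 7  (cmp 6,7)
bne top: taken
after lw $t4, 0($t2): $t4=M[120]=9
after or $t4, $t4, 7: $t4=9|7=15
after add $t4, $t4, 1: $t4=15+1=16
after add $t2, $t2, 4: $t2=120+4=124
after add $t1, $t1, 1: $t1=6+1=7
cmp $t1, 7  (cmp 7,7)
bne top: not taken
after rem $t4, $t4, 6: $t4=16%6=4
sw $t4, (112) → M[112]=4
halt.
Total executed instructions: 48.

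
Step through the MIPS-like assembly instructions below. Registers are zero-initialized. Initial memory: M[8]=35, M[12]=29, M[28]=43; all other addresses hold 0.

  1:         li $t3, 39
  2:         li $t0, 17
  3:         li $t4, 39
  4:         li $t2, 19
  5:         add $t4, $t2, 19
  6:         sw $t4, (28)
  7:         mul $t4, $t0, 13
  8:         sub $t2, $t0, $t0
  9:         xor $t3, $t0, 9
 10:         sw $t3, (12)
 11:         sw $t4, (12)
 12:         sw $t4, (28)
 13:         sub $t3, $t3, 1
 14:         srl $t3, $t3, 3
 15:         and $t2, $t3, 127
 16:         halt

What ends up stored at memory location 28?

$t3=39
$t0=17
$t4=39
$t2=19
$t4=19+19=38
sw $t4, (28) → M[28]=38
$t4=17*13=221
$t2=17-17=0
$t3=17^9=24
sw $t3, (12) → M[12]=24
sw $t4, (12) → M[12]=221
sw $t4, (28) → M[28]=221
$t3=24-1=23
$t3=23>>3=2
$t2=2&127=2
halt.

221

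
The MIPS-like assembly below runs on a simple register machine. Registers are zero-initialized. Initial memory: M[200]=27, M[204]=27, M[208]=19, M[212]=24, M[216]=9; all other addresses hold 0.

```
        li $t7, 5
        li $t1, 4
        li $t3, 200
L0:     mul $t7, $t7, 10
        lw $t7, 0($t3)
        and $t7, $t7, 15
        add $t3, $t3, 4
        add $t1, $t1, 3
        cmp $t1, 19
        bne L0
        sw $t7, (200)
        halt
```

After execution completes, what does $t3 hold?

li $t7, 5 → $t7=5
li $t1, 4 → $t1=4
li $t3, 200 → $t3=200
mul $t7, $t7, 10 → $t7=5*10=50
lw $t7, 0($t3) → $t7=M[200]=27
and $t7, $t7, 15 → $t7=27&15=11
add $t3, $t3, 4 → $t3=200+4=204
add $t1, $t1, 3 → $t1=4+3=7
cmp $t1, 19  (cmp 7,19)
bne L0: taken
mul $t7, $t7, 10 → $t7=11*10=110
lw $t7, 0($t3) → $t7=M[204]=27
and $t7, $t7, 15 → $t7=27&15=11
add $t3, $t3, 4 → $t3=204+4=208
add $t1, $t1, 3 → $t1=7+3=10
cmp $t1, 19  (cmp 10,19)
bne L0: taken
mul $t7, $t7, 10 → $t7=11*10=110
lw $t7, 0($t3) → $t7=M[208]=19
and $t7, $t7, 15 → $t7=19&15=3
add $t3, $t3, 4 → $t3=208+4=212
add $t1, $t1, 3 → $t1=10+3=13
cmp $t1, 19  (cmp 13,19)
bne L0: taken
mul $t7, $t7, 10 → $t7=3*10=30
lw $t7, 0($t3) → $t7=M[212]=24
and $t7, $t7, 15 → $t7=24&15=8
add $t3, $t3, 4 → $t3=212+4=216
add $t1, $t1, 3 → $t1=13+3=16
cmp $t1, 19  (cmp 16,19)
bne L0: taken
mul $t7, $t7, 10 → $t7=8*10=80
lw $t7, 0($t3) → $t7=M[216]=9
and $t7, $t7, 15 → $t7=9&15=9
add $t3, $t3, 4 → $t3=216+4=220
add $t1, $t1, 3 → $t1=16+3=19
cmp $t1, 19  (cmp 19,19)
bne L0: not taken
sw $t7, (200) → M[200]=9
halt.

220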